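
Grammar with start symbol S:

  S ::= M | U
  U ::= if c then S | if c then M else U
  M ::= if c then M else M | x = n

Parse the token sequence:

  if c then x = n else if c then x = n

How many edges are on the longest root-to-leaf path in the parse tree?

5

[S [U if c then [M x = n] else [U if c then [S [M x = n]]]]]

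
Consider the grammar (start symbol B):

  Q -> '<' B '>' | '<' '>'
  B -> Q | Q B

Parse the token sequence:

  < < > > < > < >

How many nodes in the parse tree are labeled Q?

4

[B [Q < [B [Q < >]] >] [B [Q < >] [B [Q < >]]]]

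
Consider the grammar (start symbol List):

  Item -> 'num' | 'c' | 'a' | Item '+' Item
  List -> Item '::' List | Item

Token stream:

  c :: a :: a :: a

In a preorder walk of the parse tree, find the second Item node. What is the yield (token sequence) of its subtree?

[List [Item c] :: [List [Item a] :: [List [Item a] :: [List [Item a]]]]]

a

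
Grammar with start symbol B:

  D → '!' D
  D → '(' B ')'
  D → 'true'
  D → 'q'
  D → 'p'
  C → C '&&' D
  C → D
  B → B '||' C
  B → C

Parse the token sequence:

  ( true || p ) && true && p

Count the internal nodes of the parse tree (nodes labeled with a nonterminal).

13

[B [C [C [C [D ( [B [B [C [D true]]] || [C [D p]]] )]] && [D true]] && [D p]]]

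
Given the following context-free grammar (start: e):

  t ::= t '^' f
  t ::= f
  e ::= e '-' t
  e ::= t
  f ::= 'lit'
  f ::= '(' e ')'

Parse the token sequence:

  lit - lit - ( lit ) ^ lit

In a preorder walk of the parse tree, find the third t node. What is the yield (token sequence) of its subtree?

( lit ) ^ lit

[e [e [e [t [f lit]]] - [t [f lit]]] - [t [t [f ( [e [t [f lit]]] )]] ^ [f lit]]]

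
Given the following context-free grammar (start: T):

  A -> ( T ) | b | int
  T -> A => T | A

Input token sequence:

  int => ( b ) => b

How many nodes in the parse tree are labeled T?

4

[T [A int] => [T [A ( [T [A b]] )] => [T [A b]]]]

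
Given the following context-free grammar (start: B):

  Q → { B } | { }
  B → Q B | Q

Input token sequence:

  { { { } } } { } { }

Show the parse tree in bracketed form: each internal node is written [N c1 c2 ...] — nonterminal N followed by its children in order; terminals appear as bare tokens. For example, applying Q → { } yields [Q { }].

[B [Q { [B [Q { [B [Q { }]] }]] }] [B [Q { }] [B [Q { }]]]]

B
Q B
{ B } B
{ Q } B
{ { B } } B
{ { Q } } B
{ { { } } } B
{ { { } } } Q B
{ { { } } } { } B
{ { { } } } { } Q
{ { { } } } { } { }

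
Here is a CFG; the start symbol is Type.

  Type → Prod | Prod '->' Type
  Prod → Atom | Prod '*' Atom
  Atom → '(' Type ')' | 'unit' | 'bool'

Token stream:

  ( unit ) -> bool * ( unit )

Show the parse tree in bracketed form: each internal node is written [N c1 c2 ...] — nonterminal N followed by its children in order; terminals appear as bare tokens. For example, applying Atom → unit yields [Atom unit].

Type
Prod -> Type
Atom -> Type
( Type ) -> Type
( Prod ) -> Type
( Atom ) -> Type
( unit ) -> Type
( unit ) -> Prod
( unit ) -> Prod * Atom
( unit ) -> Atom * Atom
( unit ) -> bool * Atom
( unit ) -> bool * ( Type )
( unit ) -> bool * ( Prod )
( unit ) -> bool * ( Atom )
( unit ) -> bool * ( unit )

[Type [Prod [Atom ( [Type [Prod [Atom unit]]] )]] -> [Type [Prod [Prod [Atom bool]] * [Atom ( [Type [Prod [Atom unit]]] )]]]]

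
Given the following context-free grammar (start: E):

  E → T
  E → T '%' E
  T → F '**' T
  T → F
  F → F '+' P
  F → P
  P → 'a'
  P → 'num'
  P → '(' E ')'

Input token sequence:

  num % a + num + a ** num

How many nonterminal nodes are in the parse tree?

[E [T [F [P num]]] % [E [T [F [F [F [P a]] + [P num]] + [P a]] ** [T [F [P num]]]]]]

15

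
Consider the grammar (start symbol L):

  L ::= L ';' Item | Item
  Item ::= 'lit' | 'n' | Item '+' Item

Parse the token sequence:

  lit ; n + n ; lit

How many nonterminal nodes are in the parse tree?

8

[L [L [L [Item lit]] ; [Item [Item n] + [Item n]]] ; [Item lit]]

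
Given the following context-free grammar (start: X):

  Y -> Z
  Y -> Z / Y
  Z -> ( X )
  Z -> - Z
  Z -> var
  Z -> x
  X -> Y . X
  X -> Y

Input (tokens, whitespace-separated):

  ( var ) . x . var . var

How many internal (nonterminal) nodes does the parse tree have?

15

[X [Y [Z ( [X [Y [Z var]]] )]] . [X [Y [Z x]] . [X [Y [Z var]] . [X [Y [Z var]]]]]]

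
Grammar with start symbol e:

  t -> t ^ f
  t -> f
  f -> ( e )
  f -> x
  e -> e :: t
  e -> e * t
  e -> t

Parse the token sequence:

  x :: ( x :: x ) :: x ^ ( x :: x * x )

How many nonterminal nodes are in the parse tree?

26

[e [e [e [t [f x]]] :: [t [f ( [e [e [t [f x]]] :: [t [f x]]] )]]] :: [t [t [f x]] ^ [f ( [e [e [e [t [f x]]] :: [t [f x]]] * [t [f x]]] )]]]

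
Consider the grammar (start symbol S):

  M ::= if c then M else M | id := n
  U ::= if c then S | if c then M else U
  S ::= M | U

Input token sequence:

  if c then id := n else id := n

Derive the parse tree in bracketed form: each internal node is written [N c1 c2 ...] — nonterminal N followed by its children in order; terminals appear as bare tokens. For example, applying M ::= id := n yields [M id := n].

[S [M if c then [M id := n] else [M id := n]]]

S
M
if c then M else M
if c then id := n else M
if c then id := n else id := n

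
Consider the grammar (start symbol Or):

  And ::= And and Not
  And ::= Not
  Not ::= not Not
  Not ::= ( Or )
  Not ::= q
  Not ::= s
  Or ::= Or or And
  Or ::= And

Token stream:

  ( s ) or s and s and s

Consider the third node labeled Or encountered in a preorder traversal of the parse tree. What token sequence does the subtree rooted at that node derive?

[Or [Or [And [Not ( [Or [And [Not s]]] )]]] or [And [And [And [Not s]] and [Not s]] and [Not s]]]

s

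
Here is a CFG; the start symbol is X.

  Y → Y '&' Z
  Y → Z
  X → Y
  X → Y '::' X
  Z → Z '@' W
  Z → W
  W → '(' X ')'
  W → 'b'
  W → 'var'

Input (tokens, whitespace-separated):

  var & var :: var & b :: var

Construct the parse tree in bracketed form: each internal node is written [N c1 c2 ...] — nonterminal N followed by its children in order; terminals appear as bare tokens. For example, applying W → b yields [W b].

[X [Y [Y [Z [W var]]] & [Z [W var]]] :: [X [Y [Y [Z [W var]]] & [Z [W b]]] :: [X [Y [Z [W var]]]]]]

X
Y :: X
Y & Z :: X
Z & Z :: X
W & Z :: X
var & Z :: X
var & W :: X
var & var :: X
var & var :: Y :: X
var & var :: Y & Z :: X
var & var :: Z & Z :: X
var & var :: W & Z :: X
var & var :: var & Z :: X
var & var :: var & W :: X
var & var :: var & b :: X
var & var :: var & b :: Y
var & var :: var & b :: Z
var & var :: var & b :: W
var & var :: var & b :: var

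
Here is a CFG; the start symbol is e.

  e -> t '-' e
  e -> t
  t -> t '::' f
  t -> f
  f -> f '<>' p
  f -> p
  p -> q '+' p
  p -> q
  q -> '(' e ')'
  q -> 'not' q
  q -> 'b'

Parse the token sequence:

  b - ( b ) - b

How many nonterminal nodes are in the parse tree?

[e [t [f [p [q b]]]] - [e [t [f [p [q ( [e [t [f [p [q b]]]]] )]]]] - [e [t [f [p [q b]]]]]]]

20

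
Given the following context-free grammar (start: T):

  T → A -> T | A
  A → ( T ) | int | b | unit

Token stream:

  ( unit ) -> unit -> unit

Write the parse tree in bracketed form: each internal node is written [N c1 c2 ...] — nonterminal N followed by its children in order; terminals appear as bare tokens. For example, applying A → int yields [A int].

[T [A ( [T [A unit]] )] -> [T [A unit] -> [T [A unit]]]]

T
A -> T
( T ) -> T
( A ) -> T
( unit ) -> T
( unit ) -> A -> T
( unit ) -> unit -> T
( unit ) -> unit -> A
( unit ) -> unit -> unit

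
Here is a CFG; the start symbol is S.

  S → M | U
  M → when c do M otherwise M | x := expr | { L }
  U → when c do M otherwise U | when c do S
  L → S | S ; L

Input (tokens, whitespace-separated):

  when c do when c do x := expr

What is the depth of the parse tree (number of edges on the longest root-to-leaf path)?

6

[S [U when c do [S [U when c do [S [M x := expr]]]]]]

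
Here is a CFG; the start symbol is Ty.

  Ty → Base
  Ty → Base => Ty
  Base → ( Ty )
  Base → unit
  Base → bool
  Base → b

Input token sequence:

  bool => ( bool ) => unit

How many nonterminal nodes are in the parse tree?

[Ty [Base bool] => [Ty [Base ( [Ty [Base bool]] )] => [Ty [Base unit]]]]

8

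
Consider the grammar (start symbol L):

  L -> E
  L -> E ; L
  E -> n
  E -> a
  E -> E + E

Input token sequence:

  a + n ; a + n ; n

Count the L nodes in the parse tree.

[L [E [E a] + [E n]] ; [L [E [E a] + [E n]] ; [L [E n]]]]

3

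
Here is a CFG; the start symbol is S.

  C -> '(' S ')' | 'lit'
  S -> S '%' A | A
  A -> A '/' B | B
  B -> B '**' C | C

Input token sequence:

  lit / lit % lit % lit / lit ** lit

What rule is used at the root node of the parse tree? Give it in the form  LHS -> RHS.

[S [S [S [A [A [B [C lit]]] / [B [C lit]]]] % [A [B [C lit]]]] % [A [A [B [C lit]]] / [B [B [C lit]] ** [C lit]]]]

S -> S '%' A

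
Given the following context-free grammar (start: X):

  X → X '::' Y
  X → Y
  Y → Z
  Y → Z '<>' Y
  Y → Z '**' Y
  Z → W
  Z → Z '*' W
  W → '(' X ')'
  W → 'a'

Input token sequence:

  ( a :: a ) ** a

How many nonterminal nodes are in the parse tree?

[X [Y [Z [W ( [X [X [Y [Z [W a]]]] :: [Y [Z [W a]]]] )]] ** [Y [Z [W a]]]]]

15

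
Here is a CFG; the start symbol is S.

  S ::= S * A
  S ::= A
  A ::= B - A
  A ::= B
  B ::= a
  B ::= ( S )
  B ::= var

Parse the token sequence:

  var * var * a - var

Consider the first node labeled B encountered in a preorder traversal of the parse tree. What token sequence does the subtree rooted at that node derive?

[S [S [S [A [B var]]] * [A [B var]]] * [A [B a] - [A [B var]]]]

var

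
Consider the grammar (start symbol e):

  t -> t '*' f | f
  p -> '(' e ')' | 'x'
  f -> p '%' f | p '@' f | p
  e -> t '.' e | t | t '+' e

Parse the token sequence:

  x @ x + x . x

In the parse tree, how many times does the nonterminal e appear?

[e [t [f [p x] @ [f [p x]]]] + [e [t [f [p x]]] . [e [t [f [p x]]]]]]

3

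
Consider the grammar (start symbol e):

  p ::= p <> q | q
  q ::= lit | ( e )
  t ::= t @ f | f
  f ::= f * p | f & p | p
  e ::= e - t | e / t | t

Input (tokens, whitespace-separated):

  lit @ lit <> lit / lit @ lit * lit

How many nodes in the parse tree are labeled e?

2

[e [e [t [t [f [p [q lit]]]] @ [f [p [p [q lit]] <> [q lit]]]]] / [t [t [f [p [q lit]]]] @ [f [f [p [q lit]]] * [p [q lit]]]]]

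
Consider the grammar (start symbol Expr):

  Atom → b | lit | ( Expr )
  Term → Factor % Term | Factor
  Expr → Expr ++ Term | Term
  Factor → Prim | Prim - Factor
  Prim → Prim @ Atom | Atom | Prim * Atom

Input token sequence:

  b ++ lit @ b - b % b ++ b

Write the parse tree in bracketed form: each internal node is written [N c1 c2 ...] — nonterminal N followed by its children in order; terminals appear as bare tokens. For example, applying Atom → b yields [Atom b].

[Expr [Expr [Expr [Term [Factor [Prim [Atom b]]]]] ++ [Term [Factor [Prim [Prim [Atom lit]] @ [Atom b]] - [Factor [Prim [Atom b]]]] % [Term [Factor [Prim [Atom b]]]]]] ++ [Term [Factor [Prim [Atom b]]]]]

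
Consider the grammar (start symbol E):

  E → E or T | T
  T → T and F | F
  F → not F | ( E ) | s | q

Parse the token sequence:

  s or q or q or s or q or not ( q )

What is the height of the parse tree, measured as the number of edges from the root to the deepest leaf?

8

[E [E [E [E [E [E [T [F s]]] or [T [F q]]] or [T [F q]]] or [T [F s]]] or [T [F q]]] or [T [F not [F ( [E [T [F q]]] )]]]]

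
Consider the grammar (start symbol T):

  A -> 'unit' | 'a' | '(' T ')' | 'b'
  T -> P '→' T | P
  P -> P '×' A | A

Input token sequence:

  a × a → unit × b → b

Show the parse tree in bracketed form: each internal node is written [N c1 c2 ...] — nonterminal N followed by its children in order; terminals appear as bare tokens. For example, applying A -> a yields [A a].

[T [P [P [A a]] × [A a]] → [T [P [P [A unit]] × [A b]] → [T [P [A b]]]]]

T
P → T
P × A → T
A × A → T
a × A → T
a × a → T
a × a → P → T
a × a → P × A → T
a × a → A × A → T
a × a → unit × A → T
a × a → unit × b → T
a × a → unit × b → P
a × a → unit × b → A
a × a → unit × b → b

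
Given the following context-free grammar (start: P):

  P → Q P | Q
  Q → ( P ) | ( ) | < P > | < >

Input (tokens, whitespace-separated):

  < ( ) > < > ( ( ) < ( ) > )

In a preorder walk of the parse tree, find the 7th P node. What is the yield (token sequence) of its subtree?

[P [Q < [P [Q ( )]] >] [P [Q < >] [P [Q ( [P [Q ( )] [P [Q < [P [Q ( )]] >]]] )]]]]

( )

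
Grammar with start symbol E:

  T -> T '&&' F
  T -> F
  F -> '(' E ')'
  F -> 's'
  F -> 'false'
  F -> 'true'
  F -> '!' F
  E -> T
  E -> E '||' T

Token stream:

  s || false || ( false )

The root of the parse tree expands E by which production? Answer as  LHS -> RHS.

[E [E [E [T [F s]]] || [T [F false]]] || [T [F ( [E [T [F false]]] )]]]

E -> E '||' T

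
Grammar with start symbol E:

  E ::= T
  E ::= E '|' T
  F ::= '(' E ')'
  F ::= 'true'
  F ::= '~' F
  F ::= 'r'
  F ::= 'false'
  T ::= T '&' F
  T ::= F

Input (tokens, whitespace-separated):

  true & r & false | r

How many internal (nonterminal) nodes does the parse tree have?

10

[E [E [T [T [T [F true]] & [F r]] & [F false]]] | [T [F r]]]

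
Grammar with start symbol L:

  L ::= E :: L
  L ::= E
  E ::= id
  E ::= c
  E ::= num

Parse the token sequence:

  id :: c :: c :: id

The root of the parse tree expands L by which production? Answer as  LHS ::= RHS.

L ::= E :: L

[L [E id] :: [L [E c] :: [L [E c] :: [L [E id]]]]]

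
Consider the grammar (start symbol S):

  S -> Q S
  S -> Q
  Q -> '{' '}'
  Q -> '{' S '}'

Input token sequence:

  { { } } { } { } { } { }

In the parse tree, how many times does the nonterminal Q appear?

6

[S [Q { [S [Q { }]] }] [S [Q { }] [S [Q { }] [S [Q { }] [S [Q { }]]]]]]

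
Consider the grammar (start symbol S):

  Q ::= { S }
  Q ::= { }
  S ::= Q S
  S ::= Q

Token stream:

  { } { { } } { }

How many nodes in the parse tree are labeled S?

[S [Q { }] [S [Q { [S [Q { }]] }] [S [Q { }]]]]

4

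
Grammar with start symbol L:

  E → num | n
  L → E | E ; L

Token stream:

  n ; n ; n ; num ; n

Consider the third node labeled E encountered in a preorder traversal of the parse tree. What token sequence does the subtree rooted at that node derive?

n

[L [E n] ; [L [E n] ; [L [E n] ; [L [E num] ; [L [E n]]]]]]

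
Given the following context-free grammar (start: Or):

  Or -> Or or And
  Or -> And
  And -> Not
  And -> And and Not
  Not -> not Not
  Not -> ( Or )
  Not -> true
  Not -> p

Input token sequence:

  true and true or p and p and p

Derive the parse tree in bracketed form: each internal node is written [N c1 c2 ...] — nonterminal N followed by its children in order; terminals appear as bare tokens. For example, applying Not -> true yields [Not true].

[Or [Or [And [And [Not true]] and [Not true]]] or [And [And [And [Not p]] and [Not p]] and [Not p]]]

Or
Or or And
And or And
And and Not or And
Not and Not or And
true and Not or And
true and true or And
true and true or And and Not
true and true or And and Not and Not
true and true or Not and Not and Not
true and true or p and Not and Not
true and true or p and p and Not
true and true or p and p and p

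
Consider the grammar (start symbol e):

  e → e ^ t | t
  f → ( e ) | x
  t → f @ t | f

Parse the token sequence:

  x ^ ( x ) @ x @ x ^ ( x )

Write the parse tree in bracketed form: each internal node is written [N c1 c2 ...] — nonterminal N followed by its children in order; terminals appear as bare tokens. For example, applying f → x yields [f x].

e
e ^ t
e ^ t ^ t
t ^ t ^ t
f ^ t ^ t
x ^ t ^ t
x ^ f @ t ^ t
x ^ ( e ) @ t ^ t
x ^ ( t ) @ t ^ t
x ^ ( f ) @ t ^ t
x ^ ( x ) @ t ^ t
x ^ ( x ) @ f @ t ^ t
x ^ ( x ) @ x @ t ^ t
x ^ ( x ) @ x @ f ^ t
x ^ ( x ) @ x @ x ^ t
x ^ ( x ) @ x @ x ^ f
x ^ ( x ) @ x @ x ^ ( e )
x ^ ( x ) @ x @ x ^ ( t )
x ^ ( x ) @ x @ x ^ ( f )
x ^ ( x ) @ x @ x ^ ( x )

[e [e [e [t [f x]]] ^ [t [f ( [e [t [f x]]] )] @ [t [f x] @ [t [f x]]]]] ^ [t [f ( [e [t [f x]]] )]]]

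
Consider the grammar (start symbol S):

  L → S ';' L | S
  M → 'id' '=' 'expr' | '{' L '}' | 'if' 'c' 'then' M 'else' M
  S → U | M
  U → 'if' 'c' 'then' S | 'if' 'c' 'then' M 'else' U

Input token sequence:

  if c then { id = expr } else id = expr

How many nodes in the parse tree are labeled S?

[S [M if c then [M { [L [S [M id = expr]]] }] else [M id = expr]]]

2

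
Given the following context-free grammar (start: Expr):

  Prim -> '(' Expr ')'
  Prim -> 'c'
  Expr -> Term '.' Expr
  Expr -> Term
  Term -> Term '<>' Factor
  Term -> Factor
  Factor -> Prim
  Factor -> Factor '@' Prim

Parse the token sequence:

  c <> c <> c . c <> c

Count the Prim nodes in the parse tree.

5

[Expr [Term [Term [Term [Factor [Prim c]]] <> [Factor [Prim c]]] <> [Factor [Prim c]]] . [Expr [Term [Term [Factor [Prim c]]] <> [Factor [Prim c]]]]]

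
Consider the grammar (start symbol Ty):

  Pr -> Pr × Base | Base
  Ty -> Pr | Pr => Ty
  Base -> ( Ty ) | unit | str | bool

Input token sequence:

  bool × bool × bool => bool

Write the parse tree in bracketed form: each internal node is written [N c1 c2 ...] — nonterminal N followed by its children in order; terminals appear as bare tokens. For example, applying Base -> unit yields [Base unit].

Ty
Pr => Ty
Pr × Base => Ty
Pr × Base × Base => Ty
Base × Base × Base => Ty
bool × Base × Base => Ty
bool × bool × Base => Ty
bool × bool × bool => Ty
bool × bool × bool => Pr
bool × bool × bool => Base
bool × bool × bool => bool

[Ty [Pr [Pr [Pr [Base bool]] × [Base bool]] × [Base bool]] => [Ty [Pr [Base bool]]]]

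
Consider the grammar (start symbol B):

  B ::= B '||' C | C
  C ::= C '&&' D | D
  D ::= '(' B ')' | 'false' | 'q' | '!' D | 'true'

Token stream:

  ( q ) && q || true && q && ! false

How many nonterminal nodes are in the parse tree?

[B [B [C [C [D ( [B [C [D q]]] )]] && [D q]]] || [C [C [C [D true]] && [D q]] && [D ! [D false]]]]

16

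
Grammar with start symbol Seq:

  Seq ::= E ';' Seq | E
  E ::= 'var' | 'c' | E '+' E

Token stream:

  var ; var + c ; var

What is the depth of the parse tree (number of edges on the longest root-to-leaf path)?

[Seq [E var] ; [Seq [E [E var] + [E c]] ; [Seq [E var]]]]

4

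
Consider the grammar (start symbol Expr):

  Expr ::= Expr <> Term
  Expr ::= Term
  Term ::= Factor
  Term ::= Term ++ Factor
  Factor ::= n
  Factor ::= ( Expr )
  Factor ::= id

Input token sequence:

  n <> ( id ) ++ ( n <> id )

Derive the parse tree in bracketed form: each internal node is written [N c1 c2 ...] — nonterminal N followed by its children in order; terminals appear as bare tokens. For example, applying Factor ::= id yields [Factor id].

Expr
Expr <> Term
Term <> Term
Factor <> Term
n <> Term
n <> Term ++ Factor
n <> Factor ++ Factor
n <> ( Expr ) ++ Factor
n <> ( Term ) ++ Factor
n <> ( Factor ) ++ Factor
n <> ( id ) ++ Factor
n <> ( id ) ++ ( Expr )
n <> ( id ) ++ ( Expr <> Term )
n <> ( id ) ++ ( Term <> Term )
n <> ( id ) ++ ( Factor <> Term )
n <> ( id ) ++ ( n <> Term )
n <> ( id ) ++ ( n <> Factor )
n <> ( id ) ++ ( n <> id )

[Expr [Expr [Term [Factor n]]] <> [Term [Term [Factor ( [Expr [Term [Factor id]]] )]] ++ [Factor ( [Expr [Expr [Term [Factor n]]] <> [Term [Factor id]]] )]]]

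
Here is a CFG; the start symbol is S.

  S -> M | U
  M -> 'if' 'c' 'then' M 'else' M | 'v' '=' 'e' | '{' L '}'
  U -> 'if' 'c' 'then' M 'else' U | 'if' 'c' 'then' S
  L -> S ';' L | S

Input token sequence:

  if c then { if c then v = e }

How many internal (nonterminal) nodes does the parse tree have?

[S [U if c then [S [M { [L [S [U if c then [S [M v = e]]]]] }]]]]

9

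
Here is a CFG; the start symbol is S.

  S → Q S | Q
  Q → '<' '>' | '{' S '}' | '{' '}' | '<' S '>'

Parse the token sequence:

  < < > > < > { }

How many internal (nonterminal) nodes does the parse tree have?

[S [Q < [S [Q < >]] >] [S [Q < >] [S [Q { }]]]]

8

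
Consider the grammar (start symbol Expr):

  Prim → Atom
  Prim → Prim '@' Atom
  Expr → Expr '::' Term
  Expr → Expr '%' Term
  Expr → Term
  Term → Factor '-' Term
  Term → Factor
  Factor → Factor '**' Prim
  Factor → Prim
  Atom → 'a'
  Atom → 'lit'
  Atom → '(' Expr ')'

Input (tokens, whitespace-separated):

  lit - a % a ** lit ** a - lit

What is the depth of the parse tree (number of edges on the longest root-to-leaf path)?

[Expr [Expr [Term [Factor [Prim [Atom lit]]] - [Term [Factor [Prim [Atom a]]]]]] % [Term [Factor [Factor [Factor [Prim [Atom a]]] ** [Prim [Atom lit]]] ** [Prim [Atom a]]] - [Term [Factor [Prim [Atom lit]]]]]]

7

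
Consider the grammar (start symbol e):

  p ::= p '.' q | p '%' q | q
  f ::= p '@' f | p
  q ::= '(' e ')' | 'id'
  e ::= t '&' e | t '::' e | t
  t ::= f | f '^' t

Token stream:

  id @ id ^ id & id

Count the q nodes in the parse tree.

[e [t [f [p [q id]] @ [f [p [q id]]]] ^ [t [f [p [q id]]]]] & [e [t [f [p [q id]]]]]]

4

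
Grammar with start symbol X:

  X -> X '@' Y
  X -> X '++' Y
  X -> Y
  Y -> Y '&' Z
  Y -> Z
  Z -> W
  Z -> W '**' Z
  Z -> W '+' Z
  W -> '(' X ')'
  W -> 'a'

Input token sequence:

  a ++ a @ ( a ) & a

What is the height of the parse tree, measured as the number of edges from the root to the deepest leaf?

9

[X [X [X [Y [Z [W a]]]] ++ [Y [Z [W a]]]] @ [Y [Y [Z [W ( [X [Y [Z [W a]]]] )]]] & [Z [W a]]]]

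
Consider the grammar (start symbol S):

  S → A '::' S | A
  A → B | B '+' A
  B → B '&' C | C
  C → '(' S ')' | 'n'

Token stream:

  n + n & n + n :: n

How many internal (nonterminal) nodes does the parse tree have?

[S [A [B [C n]] + [A [B [B [C n]] & [C n]] + [A [B [C n]]]]] :: [S [A [B [C n]]]]]

16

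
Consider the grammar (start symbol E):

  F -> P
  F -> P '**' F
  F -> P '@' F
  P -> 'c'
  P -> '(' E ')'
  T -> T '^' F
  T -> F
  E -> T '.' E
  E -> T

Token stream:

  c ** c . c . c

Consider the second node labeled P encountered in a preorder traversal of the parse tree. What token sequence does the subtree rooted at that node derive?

c

[E [T [F [P c] ** [F [P c]]]] . [E [T [F [P c]]] . [E [T [F [P c]]]]]]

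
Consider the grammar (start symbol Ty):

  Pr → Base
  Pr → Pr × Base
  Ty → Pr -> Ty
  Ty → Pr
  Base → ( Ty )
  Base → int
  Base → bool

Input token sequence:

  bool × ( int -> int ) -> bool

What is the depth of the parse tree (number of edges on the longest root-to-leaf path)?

7

[Ty [Pr [Pr [Base bool]] × [Base ( [Ty [Pr [Base int]] -> [Ty [Pr [Base int]]]] )]] -> [Ty [Pr [Base bool]]]]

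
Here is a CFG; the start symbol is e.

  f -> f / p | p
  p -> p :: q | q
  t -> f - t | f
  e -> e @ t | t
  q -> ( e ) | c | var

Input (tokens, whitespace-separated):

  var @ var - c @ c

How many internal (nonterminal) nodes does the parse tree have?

19

[e [e [e [t [f [p [q var]]]]] @ [t [f [p [q var]]] - [t [f [p [q c]]]]]] @ [t [f [p [q c]]]]]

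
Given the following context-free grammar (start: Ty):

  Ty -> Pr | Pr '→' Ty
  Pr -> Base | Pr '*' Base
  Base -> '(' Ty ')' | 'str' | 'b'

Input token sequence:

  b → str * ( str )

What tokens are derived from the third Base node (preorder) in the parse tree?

[Ty [Pr [Base b]] → [Ty [Pr [Pr [Base str]] * [Base ( [Ty [Pr [Base str]]] )]]]]

( str )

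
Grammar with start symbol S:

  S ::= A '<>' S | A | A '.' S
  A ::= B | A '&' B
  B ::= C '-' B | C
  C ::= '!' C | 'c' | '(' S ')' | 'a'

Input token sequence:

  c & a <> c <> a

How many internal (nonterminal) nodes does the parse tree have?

15

[S [A [A [B [C c]]] & [B [C a]]] <> [S [A [B [C c]]] <> [S [A [B [C a]]]]]]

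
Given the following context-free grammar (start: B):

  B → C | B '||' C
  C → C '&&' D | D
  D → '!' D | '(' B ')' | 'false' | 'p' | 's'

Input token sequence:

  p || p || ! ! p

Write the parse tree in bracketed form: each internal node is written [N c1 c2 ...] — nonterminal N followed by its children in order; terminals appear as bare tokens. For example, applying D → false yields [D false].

[B [B [B [C [D p]]] || [C [D p]]] || [C [D ! [D ! [D p]]]]]

B
B || C
B || C || C
C || C || C
D || C || C
p || C || C
p || D || C
p || p || C
p || p || D
p || p || ! D
p || p || ! ! D
p || p || ! ! p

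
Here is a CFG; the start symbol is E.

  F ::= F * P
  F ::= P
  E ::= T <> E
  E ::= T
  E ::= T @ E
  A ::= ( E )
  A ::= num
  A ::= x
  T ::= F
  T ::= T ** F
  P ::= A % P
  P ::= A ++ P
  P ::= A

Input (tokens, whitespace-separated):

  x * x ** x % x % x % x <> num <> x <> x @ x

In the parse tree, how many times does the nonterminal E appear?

[E [T [T [F [F [P [A x]]] * [P [A x]]]] ** [F [P [A x] % [P [A x] % [P [A x] % [P [A x]]]]]]] <> [E [T [F [P [A num]]]] <> [E [T [F [P [A x]]]] <> [E [T [F [P [A x]]]] @ [E [T [F [P [A x]]]]]]]]]

5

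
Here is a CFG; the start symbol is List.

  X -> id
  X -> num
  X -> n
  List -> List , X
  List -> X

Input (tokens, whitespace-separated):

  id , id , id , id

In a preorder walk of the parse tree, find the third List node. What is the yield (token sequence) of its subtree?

id , id

[List [List [List [List [X id]] , [X id]] , [X id]] , [X id]]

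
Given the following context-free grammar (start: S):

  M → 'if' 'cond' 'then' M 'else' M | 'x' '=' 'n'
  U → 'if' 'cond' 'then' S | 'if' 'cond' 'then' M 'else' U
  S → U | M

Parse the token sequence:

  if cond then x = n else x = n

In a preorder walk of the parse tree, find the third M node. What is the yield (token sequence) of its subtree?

x = n

[S [M if cond then [M x = n] else [M x = n]]]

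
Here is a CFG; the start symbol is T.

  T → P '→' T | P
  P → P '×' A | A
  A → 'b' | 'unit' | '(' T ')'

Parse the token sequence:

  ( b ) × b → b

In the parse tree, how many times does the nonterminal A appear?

[T [P [P [A ( [T [P [A b]]] )]] × [A b]] → [T [P [A b]]]]

4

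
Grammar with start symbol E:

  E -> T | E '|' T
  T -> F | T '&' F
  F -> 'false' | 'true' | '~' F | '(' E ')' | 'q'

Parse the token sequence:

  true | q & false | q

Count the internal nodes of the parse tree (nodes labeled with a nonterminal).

[E [E [E [T [F true]]] | [T [T [F q]] & [F false]]] | [T [F q]]]

11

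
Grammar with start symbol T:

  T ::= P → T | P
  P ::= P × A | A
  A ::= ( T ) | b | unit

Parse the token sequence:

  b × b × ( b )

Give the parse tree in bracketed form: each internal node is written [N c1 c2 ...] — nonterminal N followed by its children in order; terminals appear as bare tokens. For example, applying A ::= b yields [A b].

[T [P [P [P [A b]] × [A b]] × [A ( [T [P [A b]]] )]]]

T
P
P × A
P × A × A
A × A × A
b × A × A
b × b × A
b × b × ( T )
b × b × ( P )
b × b × ( A )
b × b × ( b )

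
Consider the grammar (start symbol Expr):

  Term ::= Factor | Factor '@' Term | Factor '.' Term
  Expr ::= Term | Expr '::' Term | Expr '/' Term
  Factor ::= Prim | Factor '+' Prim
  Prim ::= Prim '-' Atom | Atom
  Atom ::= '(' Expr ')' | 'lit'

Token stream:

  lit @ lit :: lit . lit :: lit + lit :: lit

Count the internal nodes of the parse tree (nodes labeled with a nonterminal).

[Expr [Expr [Expr [Expr [Term [Factor [Prim [Atom lit]]] @ [Term [Factor [Prim [Atom lit]]]]]] :: [Term [Factor [Prim [Atom lit]]] . [Term [Factor [Prim [Atom lit]]]]]] :: [Term [Factor [Factor [Prim [Atom lit]]] + [Prim [Atom lit]]]]] :: [Term [Factor [Prim [Atom lit]]]]]

31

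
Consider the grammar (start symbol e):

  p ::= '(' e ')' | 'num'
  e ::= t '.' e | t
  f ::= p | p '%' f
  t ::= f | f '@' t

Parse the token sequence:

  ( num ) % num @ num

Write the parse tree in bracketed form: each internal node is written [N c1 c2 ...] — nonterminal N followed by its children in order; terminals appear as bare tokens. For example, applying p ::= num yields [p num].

e
t
f @ t
p % f @ t
( e ) % f @ t
( t ) % f @ t
( f ) % f @ t
( p ) % f @ t
( num ) % f @ t
( num ) % p @ t
( num ) % num @ t
( num ) % num @ f
( num ) % num @ p
( num ) % num @ num

[e [t [f [p ( [e [t [f [p num]]]] )] % [f [p num]]] @ [t [f [p num]]]]]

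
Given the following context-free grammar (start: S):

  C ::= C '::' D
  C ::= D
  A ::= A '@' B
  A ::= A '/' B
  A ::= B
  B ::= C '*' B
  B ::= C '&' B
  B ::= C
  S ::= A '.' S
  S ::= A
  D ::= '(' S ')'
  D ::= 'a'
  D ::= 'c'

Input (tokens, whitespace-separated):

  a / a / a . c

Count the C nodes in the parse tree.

[S [A [A [A [B [C [D a]]]] / [B [C [D a]]]] / [B [C [D a]]]] . [S [A [B [C [D c]]]]]]

4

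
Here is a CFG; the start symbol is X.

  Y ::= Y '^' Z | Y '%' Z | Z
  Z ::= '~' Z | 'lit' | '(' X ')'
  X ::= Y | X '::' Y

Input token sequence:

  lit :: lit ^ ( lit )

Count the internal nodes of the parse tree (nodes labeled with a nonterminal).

11

[X [X [Y [Z lit]]] :: [Y [Y [Z lit]] ^ [Z ( [X [Y [Z lit]]] )]]]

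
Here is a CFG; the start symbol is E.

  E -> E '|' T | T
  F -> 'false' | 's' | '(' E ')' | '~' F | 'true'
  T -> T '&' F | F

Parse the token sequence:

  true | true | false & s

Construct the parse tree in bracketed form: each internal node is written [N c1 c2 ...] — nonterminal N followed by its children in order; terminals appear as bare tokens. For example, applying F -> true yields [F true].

[E [E [E [T [F true]]] | [T [F true]]] | [T [T [F false]] & [F s]]]

E
E | T
E | T | T
T | T | T
F | T | T
true | T | T
true | F | T
true | true | T
true | true | T & F
true | true | F & F
true | true | false & F
true | true | false & s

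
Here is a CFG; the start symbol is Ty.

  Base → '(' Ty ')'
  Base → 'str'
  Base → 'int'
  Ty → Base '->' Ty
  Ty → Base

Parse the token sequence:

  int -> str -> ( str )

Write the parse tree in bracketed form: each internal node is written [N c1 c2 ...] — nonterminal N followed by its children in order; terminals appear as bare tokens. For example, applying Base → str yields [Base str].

[Ty [Base int] -> [Ty [Base str] -> [Ty [Base ( [Ty [Base str]] )]]]]

Ty
Base -> Ty
int -> Ty
int -> Base -> Ty
int -> str -> Ty
int -> str -> Base
int -> str -> ( Ty )
int -> str -> ( Base )
int -> str -> ( str )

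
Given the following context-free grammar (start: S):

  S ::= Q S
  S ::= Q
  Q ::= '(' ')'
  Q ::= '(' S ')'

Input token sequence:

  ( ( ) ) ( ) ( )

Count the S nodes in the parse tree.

[S [Q ( [S [Q ( )]] )] [S [Q ( )] [S [Q ( )]]]]

4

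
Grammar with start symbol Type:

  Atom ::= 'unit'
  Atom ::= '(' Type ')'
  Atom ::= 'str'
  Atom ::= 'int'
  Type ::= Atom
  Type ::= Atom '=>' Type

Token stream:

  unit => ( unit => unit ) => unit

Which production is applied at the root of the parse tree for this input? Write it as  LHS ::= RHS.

[Type [Atom unit] => [Type [Atom ( [Type [Atom unit] => [Type [Atom unit]]] )] => [Type [Atom unit]]]]

Type ::= Atom '=>' Type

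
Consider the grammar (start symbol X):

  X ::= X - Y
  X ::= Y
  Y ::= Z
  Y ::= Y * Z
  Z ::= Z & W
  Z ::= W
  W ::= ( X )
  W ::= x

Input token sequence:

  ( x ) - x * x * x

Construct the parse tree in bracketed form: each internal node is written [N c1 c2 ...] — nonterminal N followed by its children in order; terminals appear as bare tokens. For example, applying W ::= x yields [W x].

[X [X [Y [Z [W ( [X [Y [Z [W x]]]] )]]]] - [Y [Y [Y [Z [W x]]] * [Z [W x]]] * [Z [W x]]]]

X
X - Y
Y - Y
Z - Y
W - Y
( X ) - Y
( Y ) - Y
( Z ) - Y
( W ) - Y
( x ) - Y
( x ) - Y * Z
( x ) - Y * Z * Z
( x ) - Z * Z * Z
( x ) - W * Z * Z
( x ) - x * Z * Z
( x ) - x * W * Z
( x ) - x * x * Z
( x ) - x * x * W
( x ) - x * x * x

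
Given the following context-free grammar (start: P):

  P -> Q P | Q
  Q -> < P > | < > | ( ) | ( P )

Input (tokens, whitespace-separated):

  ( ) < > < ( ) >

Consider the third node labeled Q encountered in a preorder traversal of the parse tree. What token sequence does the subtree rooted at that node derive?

< ( ) >

[P [Q ( )] [P [Q < >] [P [Q < [P [Q ( )]] >]]]]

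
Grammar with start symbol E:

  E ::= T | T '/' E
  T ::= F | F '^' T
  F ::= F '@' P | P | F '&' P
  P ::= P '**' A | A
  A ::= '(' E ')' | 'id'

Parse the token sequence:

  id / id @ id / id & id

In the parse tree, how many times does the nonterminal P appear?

[E [T [F [P [A id]]]] / [E [T [F [F [P [A id]]] @ [P [A id]]]] / [E [T [F [F [P [A id]]] & [P [A id]]]]]]]

5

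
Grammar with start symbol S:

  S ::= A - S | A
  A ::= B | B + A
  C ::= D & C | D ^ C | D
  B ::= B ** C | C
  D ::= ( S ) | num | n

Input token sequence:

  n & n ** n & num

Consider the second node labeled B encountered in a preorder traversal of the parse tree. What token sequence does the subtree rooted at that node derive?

[S [A [B [B [C [D n] & [C [D n]]]] ** [C [D n] & [C [D num]]]]]]

n & n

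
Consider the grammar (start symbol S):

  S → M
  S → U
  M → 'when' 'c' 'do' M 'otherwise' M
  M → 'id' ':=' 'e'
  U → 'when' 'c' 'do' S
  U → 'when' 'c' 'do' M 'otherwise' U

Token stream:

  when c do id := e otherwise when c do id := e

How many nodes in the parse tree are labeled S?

[S [U when c do [M id := e] otherwise [U when c do [S [M id := e]]]]]

2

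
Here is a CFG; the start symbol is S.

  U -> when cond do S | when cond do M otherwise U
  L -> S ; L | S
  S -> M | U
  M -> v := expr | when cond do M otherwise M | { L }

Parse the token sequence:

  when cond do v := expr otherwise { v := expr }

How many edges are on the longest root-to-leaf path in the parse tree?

6

[S [M when cond do [M v := expr] otherwise [M { [L [S [M v := expr]]] }]]]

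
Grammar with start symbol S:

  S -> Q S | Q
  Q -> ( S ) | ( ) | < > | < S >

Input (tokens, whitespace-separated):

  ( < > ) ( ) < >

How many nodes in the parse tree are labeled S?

[S [Q ( [S [Q < >]] )] [S [Q ( )] [S [Q < >]]]]

4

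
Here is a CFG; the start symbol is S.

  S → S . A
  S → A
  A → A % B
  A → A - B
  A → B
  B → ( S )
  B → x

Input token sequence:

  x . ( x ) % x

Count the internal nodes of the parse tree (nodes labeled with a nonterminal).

[S [S [A [B x]]] . [A [A [B ( [S [A [B x]]] )]] % [B x]]]

11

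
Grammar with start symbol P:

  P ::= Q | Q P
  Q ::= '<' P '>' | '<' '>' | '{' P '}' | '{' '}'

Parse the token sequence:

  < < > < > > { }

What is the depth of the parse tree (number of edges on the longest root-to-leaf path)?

[P [Q < [P [Q < >] [P [Q < >]]] >] [P [Q { }]]]

5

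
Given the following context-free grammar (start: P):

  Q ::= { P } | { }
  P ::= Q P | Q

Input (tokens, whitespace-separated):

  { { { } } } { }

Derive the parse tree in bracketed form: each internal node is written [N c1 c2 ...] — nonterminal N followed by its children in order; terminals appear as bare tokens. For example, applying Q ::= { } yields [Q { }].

[P [Q { [P [Q { [P [Q { }]] }]] }] [P [Q { }]]]

P
Q P
{ P } P
{ Q } P
{ { P } } P
{ { Q } } P
{ { { } } } P
{ { { } } } Q
{ { { } } } { }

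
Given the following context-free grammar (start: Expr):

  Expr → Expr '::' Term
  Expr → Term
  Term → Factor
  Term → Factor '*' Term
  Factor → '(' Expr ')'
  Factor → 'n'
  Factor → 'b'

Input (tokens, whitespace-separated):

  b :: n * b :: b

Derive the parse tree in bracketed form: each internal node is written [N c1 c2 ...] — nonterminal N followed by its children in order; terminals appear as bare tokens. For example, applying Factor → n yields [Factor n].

[Expr [Expr [Expr [Term [Factor b]]] :: [Term [Factor n] * [Term [Factor b]]]] :: [Term [Factor b]]]

Expr
Expr :: Term
Expr :: Term :: Term
Term :: Term :: Term
Factor :: Term :: Term
b :: Term :: Term
b :: Factor * Term :: Term
b :: n * Term :: Term
b :: n * Factor :: Term
b :: n * b :: Term
b :: n * b :: Factor
b :: n * b :: b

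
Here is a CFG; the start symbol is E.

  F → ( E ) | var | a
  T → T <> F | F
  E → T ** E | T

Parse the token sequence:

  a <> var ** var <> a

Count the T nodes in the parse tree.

[E [T [T [F a]] <> [F var]] ** [E [T [T [F var]] <> [F a]]]]

4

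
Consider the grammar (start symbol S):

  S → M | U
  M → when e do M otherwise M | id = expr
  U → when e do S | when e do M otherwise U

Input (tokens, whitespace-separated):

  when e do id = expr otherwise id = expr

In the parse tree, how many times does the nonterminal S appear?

1

[S [M when e do [M id = expr] otherwise [M id = expr]]]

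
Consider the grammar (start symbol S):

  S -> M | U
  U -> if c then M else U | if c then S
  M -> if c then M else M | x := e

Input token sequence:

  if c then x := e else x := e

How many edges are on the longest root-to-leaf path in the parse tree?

3

[S [M if c then [M x := e] else [M x := e]]]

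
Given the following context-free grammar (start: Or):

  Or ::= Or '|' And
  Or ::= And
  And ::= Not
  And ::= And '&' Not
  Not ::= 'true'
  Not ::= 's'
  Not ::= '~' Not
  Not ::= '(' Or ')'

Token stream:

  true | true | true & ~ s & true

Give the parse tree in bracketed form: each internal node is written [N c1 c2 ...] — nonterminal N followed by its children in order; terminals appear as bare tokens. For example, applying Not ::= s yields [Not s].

Or
Or | And
Or | And | And
And | And | And
Not | And | And
true | And | And
true | Not | And
true | true | And
true | true | And & Not
true | true | And & Not & Not
true | true | Not & Not & Not
true | true | true & Not & Not
true | true | true & ~ Not & Not
true | true | true & ~ s & Not
true | true | true & ~ s & true

[Or [Or [Or [And [Not true]]] | [And [Not true]]] | [And [And [And [Not true]] & [Not ~ [Not s]]] & [Not true]]]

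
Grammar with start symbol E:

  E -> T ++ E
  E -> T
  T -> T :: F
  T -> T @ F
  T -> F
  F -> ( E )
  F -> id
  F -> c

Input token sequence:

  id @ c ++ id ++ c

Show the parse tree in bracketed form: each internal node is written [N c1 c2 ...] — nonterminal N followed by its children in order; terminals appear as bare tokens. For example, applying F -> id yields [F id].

E
T ++ E
T @ F ++ E
F @ F ++ E
id @ F ++ E
id @ c ++ E
id @ c ++ T ++ E
id @ c ++ F ++ E
id @ c ++ id ++ E
id @ c ++ id ++ T
id @ c ++ id ++ F
id @ c ++ id ++ c

[E [T [T [F id]] @ [F c]] ++ [E [T [F id]] ++ [E [T [F c]]]]]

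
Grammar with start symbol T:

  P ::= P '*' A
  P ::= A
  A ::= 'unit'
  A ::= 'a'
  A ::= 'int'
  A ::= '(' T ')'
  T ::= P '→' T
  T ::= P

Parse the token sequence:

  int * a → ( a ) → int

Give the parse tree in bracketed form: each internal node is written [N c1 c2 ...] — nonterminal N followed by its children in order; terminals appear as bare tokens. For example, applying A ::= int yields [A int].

[T [P [P [A int]] * [A a]] → [T [P [A ( [T [P [A a]]] )]] → [T [P [A int]]]]]

T
P → T
P * A → T
A * A → T
int * A → T
int * a → T
int * a → P → T
int * a → A → T
int * a → ( T ) → T
int * a → ( P ) → T
int * a → ( A ) → T
int * a → ( a ) → T
int * a → ( a ) → P
int * a → ( a ) → A
int * a → ( a ) → int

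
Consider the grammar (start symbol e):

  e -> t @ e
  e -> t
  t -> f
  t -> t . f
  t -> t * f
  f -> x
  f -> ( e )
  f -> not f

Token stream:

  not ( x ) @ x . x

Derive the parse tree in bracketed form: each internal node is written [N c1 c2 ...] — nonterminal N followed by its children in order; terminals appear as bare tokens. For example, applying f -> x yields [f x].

e
t @ e
f @ e
not f @ e
not ( e ) @ e
not ( t ) @ e
not ( f ) @ e
not ( x ) @ e
not ( x ) @ t
not ( x ) @ t . f
not ( x ) @ f . f
not ( x ) @ x . f
not ( x ) @ x . x

[e [t [f not [f ( [e [t [f x]]] )]]] @ [e [t [t [f x]] . [f x]]]]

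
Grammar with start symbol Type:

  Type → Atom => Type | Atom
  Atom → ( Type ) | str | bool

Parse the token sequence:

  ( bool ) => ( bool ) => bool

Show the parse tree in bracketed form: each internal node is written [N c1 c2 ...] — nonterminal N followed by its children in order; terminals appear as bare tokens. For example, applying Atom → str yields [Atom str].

Type
Atom => Type
( Type ) => Type
( Atom ) => Type
( bool ) => Type
( bool ) => Atom => Type
( bool ) => ( Type ) => Type
( bool ) => ( Atom ) => Type
( bool ) => ( bool ) => Type
( bool ) => ( bool ) => Atom
( bool ) => ( bool ) => bool

[Type [Atom ( [Type [Atom bool]] )] => [Type [Atom ( [Type [Atom bool]] )] => [Type [Atom bool]]]]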